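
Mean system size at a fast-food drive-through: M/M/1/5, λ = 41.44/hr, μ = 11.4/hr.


ρ = 41.44/11.4 = 3.6351
L = ρ[1 − (K+1)ρ^K + Kρ^(K+1)] / [(1−ρ)(1−ρ^(K+1))]
Numerator: 3.6351·(1 − 6·634.708738 + 5·2307.221937) = 28095.074116
Denominator: (-2.6351)·(-2306.221937) = 6077.097105
L = 28095.074116/6077.097105 = 4.6231

Final: 4.6231


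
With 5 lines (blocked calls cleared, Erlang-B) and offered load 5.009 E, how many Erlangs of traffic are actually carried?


B(5,5.009) = 0.285598 (Erlang-B)
Carried load = a(1 − B) = 5.009·(1 − 0.285598) = 5.009·0.714402 = 3.5784 E

Final: 3.5784 Erlangs


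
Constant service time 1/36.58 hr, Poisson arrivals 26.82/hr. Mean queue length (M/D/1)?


ρ = 26.82/36.58 = 0.7332
M/D/1: Lq = ρ²/(2(1−ρ)) = 0.5376/(2·0.2668) = 1.00738

Final: 1.00738


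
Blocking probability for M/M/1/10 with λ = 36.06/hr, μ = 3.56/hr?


ρ = λ/μ = 36.06/3.56 = 10.1292
P_K = (1−ρ)ρ^K/(1−ρ^(K+1)) = (-9.1292·11369915684.980022)/(1 − 115168303258.533600)
= -103798387573.553574/-115168303257.533600 = 0.901276

Final: 0.901276


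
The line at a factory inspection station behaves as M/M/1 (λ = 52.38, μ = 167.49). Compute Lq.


ρ = 52.38/167.49 = 0.3127
Lq = ρ²/(1−ρ) = 0.09780/0.6873 = 0.1423

Final: 0.1423


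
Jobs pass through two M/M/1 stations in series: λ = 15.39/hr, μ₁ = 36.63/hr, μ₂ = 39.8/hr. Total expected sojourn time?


Each node sees arrival rate λ = 15.39/hr (tandem ⇒ throughput preserved).
W₁ = 1/(μ₁−λ) = 1/(36.63−15.39) = 0.04708 hr
W₂ = 1/(μ₂−λ) = 1/(39.8−15.39) = 0.04097 hr
W_total = W₁ + W₂ = 0.04708 + 0.04097 = 0.08805 hr

Final: 0.08805 hr


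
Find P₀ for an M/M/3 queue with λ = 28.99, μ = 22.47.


a = λ/μ = 28.99/22.47 = 1.2902; ρ = a/c = 0.4301
Σ_{k=0}^{2} a^k/k! (terms k=0..2) = 1.00000 + 1.29016 + 0.83226 = 3.12243
Tail: a^3/(3!(1−ρ)) = 2.14751/(6·0.5699) = 0.62799
P₀ = 1/(3.12243 + 0.62799) = 1/3.75041 = 0.266637

Final: 0.266637


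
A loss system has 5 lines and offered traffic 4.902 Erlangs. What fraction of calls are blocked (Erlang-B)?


B(c,a) = (a^c/c!) / Σ_{k=0}^{c} a^k/k!
a^5/5! = 23.587683
Σ terms (k=0..5): 1.00000 + 4.90200 + 12.01480 + 19.63219 + 24.05924 + 23.58768 = 85.195916
B = 23.587683/85.195916 = 0.276864

Final: 0.276864


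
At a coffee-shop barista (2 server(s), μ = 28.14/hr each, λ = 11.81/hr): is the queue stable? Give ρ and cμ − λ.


Total capacity cμ = 2·28.14 = 56.28/hr
ρ = λ/(cμ) = 11.81/56.28 = 0.2098
Stable ⇔ ρ < 1: YES
Spare capacity = cμ − λ = 56.28 − 11.81 = 44.47/hr

Final: ρ = 0.2098; stable; margin = 44.47/hr


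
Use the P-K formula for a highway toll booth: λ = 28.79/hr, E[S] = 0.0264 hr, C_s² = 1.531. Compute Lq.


ρ = λ·E[S] = 28.79·0.0264 = 0.7601
Lq = ρ²(1+C_s²)/(2(1−ρ)) = 0.5777·(1+1.531)/(2·0.2399)
= 0.5777·2.5310/0.4799 = 3.04680

Final: 3.04680


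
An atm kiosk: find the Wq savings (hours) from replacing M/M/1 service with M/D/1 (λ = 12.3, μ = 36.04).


ρ = 12.3/36.04 = 0.3413
Wq(M/M/1) = ρ/(μ−λ) = 0.3413/23.74 = 0.01438 hr
Wq(M/D/1) = ρ/(2(μ−λ)) = 0.007188 hr
Savings = 0.01438 − 0.007188 = 0.007188 hr

Final: 0.007188 hr


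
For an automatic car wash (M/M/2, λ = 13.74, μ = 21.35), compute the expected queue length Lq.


a = λ/μ = 0.6436; ρ = a/2 = 0.3218
P₀ = 0.513111
Lq = P₀·a^c·ρ / (c!·(1−ρ)²) = 0.513111·0.41417·0.3218/(2·0.45998)
= 0.07433

Final: 0.07433


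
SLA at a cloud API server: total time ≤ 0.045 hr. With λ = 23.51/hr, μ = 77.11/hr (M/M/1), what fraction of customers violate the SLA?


W ~ Exponential(μ−λ) for M/M/1.
μ − λ = 77.11 − 23.51 = 53.6000
P(W > t) = e^{−(μ−λ)t} = e^{−2.4120} = 0.089636

Final: 0.089636


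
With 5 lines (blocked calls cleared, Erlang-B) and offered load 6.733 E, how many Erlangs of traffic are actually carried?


B(5,6.733) = 0.408593 (Erlang-B)
Carried load = a(1 − B) = 6.733·(1 − 0.408593) = 6.733·0.591407 = 3.9819 E

Final: 3.9819 Erlangs


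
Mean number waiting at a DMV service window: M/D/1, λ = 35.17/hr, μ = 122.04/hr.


ρ = 35.17/122.04 = 0.2882
M/D/1: Lq = ρ²/(2(1−ρ)) = 0.08305/(2·0.7118) = 0.05834

Final: 0.05834


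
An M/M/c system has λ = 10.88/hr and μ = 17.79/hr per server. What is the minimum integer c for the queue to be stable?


Stability requires cμ > λ ⇔ c > λ/μ.
λ/μ = 10.88/17.79 = 0.6116
Minimum integer c = ⌊0.6116⌋ + 1 = 1
Check: 1·17.79 = 17.79 > 10.88, while 0·17.79 = 0.00 ≤ 10.88

Final: 1 servers


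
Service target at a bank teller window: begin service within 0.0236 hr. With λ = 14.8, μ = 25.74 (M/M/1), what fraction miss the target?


ρ = 14.8/25.74 = 0.5750
P(Wq > t) = ρ·e^{−(μ−λ)t} = 0.5750·e^{−0.2582}
= 0.5750·0.772453 = 0.444146

Final: 0.444146


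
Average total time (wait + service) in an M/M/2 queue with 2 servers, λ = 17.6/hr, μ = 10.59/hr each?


a = 1.6619; ρ = 0.8310; P₀ = 0.092316
Lq = P₀·a^c·ρ/(c!(1−ρ)²) = 3.70810
Wq = Lq/λ = 3.70810/17.6 = 0.21069 hr
W = Wq + 1/μ = 0.21069 + 0.09443 = 0.30512 hr

Final: 0.30512 hr


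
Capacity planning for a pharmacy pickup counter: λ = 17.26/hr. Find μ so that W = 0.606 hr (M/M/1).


W = 1/(μ−λ) ⇒ μ − λ = 1/W = 1/0.606 = 1.6502
μ = λ + 1/W = 17.26 + 1.6502 = 18.9102 per hr

Final: 18.9102 /hr


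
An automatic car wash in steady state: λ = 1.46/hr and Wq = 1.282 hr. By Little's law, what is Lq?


Lq = λWq = 1.46·1.282 = 1.8717

Final: 1.8717


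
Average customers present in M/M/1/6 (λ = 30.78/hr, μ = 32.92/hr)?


ρ = 30.78/32.92 = 0.9350
L = ρ[1 − (K+1)ρ^K + Kρ^(K+1)] / [(1−ρ)(1−ρ^(K+1))]
Numerator: 0.9350·(1 − 7·0.668117 + 6·0.624686) = 0.066658
Denominator: (0.06501)·(0.375314) = 0.024398
L = 0.066658/0.024398 = 2.7321

Final: 2.7321


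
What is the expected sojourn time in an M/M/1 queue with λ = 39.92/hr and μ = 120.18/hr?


W = 1/(μ−λ) = 1/(120.18 − 39.92) = 1/80.26 = 0.01246 hr

Final: 0.01246 hr


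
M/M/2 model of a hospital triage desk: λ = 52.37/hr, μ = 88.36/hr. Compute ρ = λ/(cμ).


ρ = λ/(cμ) = 52.37/(2·88.36) = 52.37/176.72 = 0.2963

Final: 0.2963


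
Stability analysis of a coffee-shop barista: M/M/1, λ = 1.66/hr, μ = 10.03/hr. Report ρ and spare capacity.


Total capacity cμ = 1·10.03 = 10.03/hr
ρ = λ/(cμ) = 1.66/10.03 = 0.1655
Stable ⇔ ρ < 1: YES
Spare capacity = cμ − λ = 10.03 − 1.66 = 8.37/hr

Final: ρ = 0.1655; stable; margin = 8.37/hr


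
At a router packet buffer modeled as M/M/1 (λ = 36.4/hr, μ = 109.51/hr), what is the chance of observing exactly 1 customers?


ρ = 36.4/109.51 = 0.3324
P_n = (1−ρ)·ρ^n = (1 − 0.3324)·0.3324^1 = 0.6676·0.332390 = 0.221907

Final: 0.221907


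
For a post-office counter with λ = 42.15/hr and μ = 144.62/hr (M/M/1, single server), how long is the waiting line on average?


ρ = 42.15/144.62 = 0.2915
Lq = ρ²/(1−ρ) = 0.08495/0.7085 = 0.1199

Final: 0.1199


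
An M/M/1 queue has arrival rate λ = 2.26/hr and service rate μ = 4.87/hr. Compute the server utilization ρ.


ρ = λ/μ = 2.26/4.87 = 0.4641

Final: 0.4641


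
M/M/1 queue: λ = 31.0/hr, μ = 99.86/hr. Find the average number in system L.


ρ = λ/μ = 31.0/99.86 = 0.3104
L = ρ/(1−ρ) = 0.3104/(1 − 0.3104) = 0.3104/0.6896 = 0.4502

Final: 0.4502


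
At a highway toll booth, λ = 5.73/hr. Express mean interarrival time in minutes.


Mean interarrival time = 1/λ = 1/5.73 hour = 0.17452 hour
In minutes: 0.17452 × 60 = 10.4712 min

Final: 10.4712 min


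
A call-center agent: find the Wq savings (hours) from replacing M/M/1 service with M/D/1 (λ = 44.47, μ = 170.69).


ρ = 44.47/170.69 = 0.2605
Wq(M/M/1) = ρ/(μ−λ) = 0.2605/126.22 = 0.002064 hr
Wq(M/D/1) = ρ/(2(μ−λ)) = 0.001032 hr
Savings = 0.002064 − 0.001032 = 0.001032 hr

Final: 0.001032 hr


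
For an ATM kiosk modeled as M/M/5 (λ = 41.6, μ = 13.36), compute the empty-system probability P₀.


a = λ/μ = 41.6/13.36 = 3.1138; ρ = a/c = 0.6228
Σ_{k=0}^{4} a^k/k! (terms k=0..4) = 1.00000 + 3.11377 + 4.84779 + 5.03164 + 3.91684 = 17.91004
Tail: a^5/(5!(1−ρ)) = 292.70785/(120·0.3772) = 6.46590
P₀ = 1/(17.91004 + 6.46590) = 1/24.37594 = 0.041024

Final: 0.041024


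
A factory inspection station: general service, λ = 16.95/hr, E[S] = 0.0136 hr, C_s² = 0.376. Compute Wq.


ρ = λ·E[S] = 16.95·0.0136 = 0.2305
E[S²] = E[S]²(1+C_s²) = 0.0136²·(1+0.376) = 0.0002545
Wq = λ·E[S²]/(2(1−ρ)) = 16.95·0.0002545/(2·0.7695) = 0.002803 hr

Final: 0.002803 hr


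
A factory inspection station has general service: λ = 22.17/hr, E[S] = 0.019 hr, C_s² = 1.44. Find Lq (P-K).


ρ = λ·E[S] = 22.17·0.019 = 0.4212
Lq = ρ²(1+C_s²)/(2(1−ρ)) = 0.1774·(1+1.44)/(2·0.5788)
= 0.1774·2.4400/1.1575 = 0.37402

Final: 0.37402


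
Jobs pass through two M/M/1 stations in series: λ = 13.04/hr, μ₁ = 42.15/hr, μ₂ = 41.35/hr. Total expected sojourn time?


Each node sees arrival rate λ = 13.04/hr (tandem ⇒ throughput preserved).
W₁ = 1/(μ₁−λ) = 1/(42.15−13.04) = 0.03435 hr
W₂ = 1/(μ₂−λ) = 1/(41.35−13.04) = 0.03532 hr
W_total = W₁ + W₂ = 0.03435 + 0.03532 = 0.06968 hr

Final: 0.06968 hr


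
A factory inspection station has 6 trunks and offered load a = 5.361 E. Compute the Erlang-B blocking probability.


B(c,a) = (a^c/c!) / Σ_{k=0}^{c} a^k/k!
a^6/6! = 32.971776
Σ terms (k=0..6): 1.00000 + 5.36100 + 14.37016 + 25.67948 + 34.41692 + 36.90182 + 32.97178 = 150.701153
B = 32.971776/150.701153 = 0.218789

Final: 0.218789


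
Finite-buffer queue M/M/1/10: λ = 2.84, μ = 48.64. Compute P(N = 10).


ρ = λ/μ = 2.84/48.64 = 0.05839
P_K = (1−ρ)ρ^K/(1−ρ^(K+1)) = (0.9416·4.605e-13)/(1 − 2.689e-14)
= 4.336e-13/1.000000 = 4.336e-13

Final: 4.336e-13


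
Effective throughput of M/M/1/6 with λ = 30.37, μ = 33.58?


ρ = 0.9044; P_K = (1−ρ)ρ^6/(1−ρ^7) = 0.103577
λ_eff = λ(1 − P_K) = 30.37·(1 − 0.103577) = 30.37·0.896423 = 27.2244 /hr

Final: 27.2244 /hr


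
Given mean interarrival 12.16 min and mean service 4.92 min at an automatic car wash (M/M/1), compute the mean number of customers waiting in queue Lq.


λ = 60/12.16 = 4.9342 /hr
μ = 60/4.92 = 12.1951 /hr
ρ = λ/μ = 4.9342/12.1951 = 0.4046
Lq = ρ²/(1−ρ) = 0.1637/0.5954 = 0.2750

Final: 0.2750


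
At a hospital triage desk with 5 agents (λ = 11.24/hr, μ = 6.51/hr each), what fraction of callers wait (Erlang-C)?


a = λ/μ = 1.7266; ρ = a/5 = 0.3453
P₀ = 0.177288 (from M/M/c formula)
C(c,a) = [a^c/(c!(1−ρ))]·P₀ = [15.34358/(120·0.6547)]·0.177288
= 0.19530·0.177288 = 0.034625

Final: 0.034625


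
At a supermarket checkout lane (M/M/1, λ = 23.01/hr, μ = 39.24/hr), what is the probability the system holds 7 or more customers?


ρ = 23.01/39.24 = 0.5864
P(N ≥ n) = ρ^n = 0.5864^7 = 0.023840

Final: 0.023840


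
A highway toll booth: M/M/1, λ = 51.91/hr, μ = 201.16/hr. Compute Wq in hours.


ρ = 51.91/201.16 = 0.2581
Wq = ρ/(μ−λ) = 0.2581/(201.16 − 51.91) = 0.2581/149.25 = 0.001729 hr

Final: 0.001729 hr


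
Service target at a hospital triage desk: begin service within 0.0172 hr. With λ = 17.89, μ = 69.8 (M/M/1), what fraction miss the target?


ρ = 17.89/69.8 = 0.2563
P(Wq > t) = ρ·e^{−(μ−λ)t} = 0.2563·e^{−0.8929}
= 0.2563·0.409486 = 0.104953

Final: 0.104953


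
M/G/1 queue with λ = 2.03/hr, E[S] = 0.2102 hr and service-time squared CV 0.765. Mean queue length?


ρ = λ·E[S] = 2.03·0.2102 = 0.4267
Lq = ρ²(1+C_s²)/(2(1−ρ)) = 0.1821·(1+0.765)/(2·0.5733)
= 0.1821·1.7650/1.1466 = 0.28028

Final: 0.28028


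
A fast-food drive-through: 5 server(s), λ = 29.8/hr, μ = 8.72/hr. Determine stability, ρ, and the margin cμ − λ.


Total capacity cμ = 5·8.72 = 43.60/hr
ρ = λ/(cμ) = 29.8/43.60 = 0.6835
Stable ⇔ ρ < 1: YES
Spare capacity = cμ − λ = 43.60 − 29.8 = 13.80/hr

Final: ρ = 0.6835; stable; margin = 13.80/hr


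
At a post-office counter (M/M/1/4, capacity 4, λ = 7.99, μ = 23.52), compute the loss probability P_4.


ρ = λ/μ = 7.99/23.52 = 0.3397
P_K = (1−ρ)ρ^K/(1−ρ^(K+1)) = (0.6603·0.013318)/(1 − 0.004524)
= 0.008794/0.995476 = 0.008834

Final: 0.008834


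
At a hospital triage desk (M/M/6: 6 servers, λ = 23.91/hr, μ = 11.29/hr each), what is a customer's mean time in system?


a = 2.1178; ρ = 0.3530; P₀ = 0.120044
Lq = P₀·a^c·ρ/(c!(1−ρ)²) = 0.01268
Wq = Lq/λ = 0.01268/23.91 = 0.0005304 hr
W = Wq + 1/μ = 0.0005304 + 0.08857 = 0.08910 hr

Final: 0.08910 hr


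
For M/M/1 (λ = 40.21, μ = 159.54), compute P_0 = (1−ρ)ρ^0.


ρ = 40.21/159.54 = 0.2520
P_n = (1−ρ)·ρ^n = (1 − 0.2520)·0.2520^0 = 0.7480·1.000000 = 0.747963

Final: 0.747963


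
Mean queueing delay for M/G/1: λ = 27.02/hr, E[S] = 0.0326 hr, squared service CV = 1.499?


ρ = λ·E[S] = 27.02·0.0326 = 0.8809
E[S²] = E[S]²(1+C_s²) = 0.0326²·(1+1.499) = 0.002656
Wq = λ·E[S²]/(2(1−ρ)) = 27.02·0.002656/(2·0.1191) = 0.30114 hr

Final: 0.30114 hr


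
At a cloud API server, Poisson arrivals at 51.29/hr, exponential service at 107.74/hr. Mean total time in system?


W = 1/(μ−λ) = 1/(107.74 − 51.29) = 1/56.45 = 0.01771 hr

Final: 0.01771 hr


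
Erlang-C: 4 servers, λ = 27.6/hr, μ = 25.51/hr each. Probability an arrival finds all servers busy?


a = λ/μ = 1.0819; ρ = a/4 = 0.2705
P₀ = 0.338232 (from M/M/c formula)
C(c,a) = [a^c/(c!(1−ρ))]·P₀ = [1.37023/(24·0.7295)]·0.338232
= 0.07826·0.338232 = 0.026470

Final: 0.026470


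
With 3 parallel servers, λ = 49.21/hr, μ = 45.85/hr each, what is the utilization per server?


ρ = λ/(cμ) = 49.21/(3·45.85) = 49.21/137.55 = 0.3578

Final: 0.3578


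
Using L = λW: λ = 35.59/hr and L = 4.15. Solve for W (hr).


W = L/λ = 4.15/35.59 = 0.1166 hr

Final: 0.1166 hr


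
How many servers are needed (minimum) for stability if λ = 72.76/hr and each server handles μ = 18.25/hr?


Stability requires cμ > λ ⇔ c > λ/μ.
λ/μ = 72.76/18.25 = 3.9868
Minimum integer c = ⌊3.9868⌋ + 1 = 4
Check: 4·18.25 = 73.00 > 72.76, while 3·18.25 = 54.75 ≤ 72.76

Final: 4 servers


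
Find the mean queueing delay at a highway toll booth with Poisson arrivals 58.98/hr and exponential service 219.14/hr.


ρ = 58.98/219.14 = 0.2691
Wq = ρ/(μ−λ) = 0.2691/(219.14 − 58.98) = 0.2691/160.16 = 0.001680 hr

Final: 0.001680 hr


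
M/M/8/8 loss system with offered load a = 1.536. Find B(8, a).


B(c,a) = (a^c/c!) / Σ_{k=0}^{c} a^k/k!
a^8/8! = 0.0007684
Σ terms (k=0..8): 1.00000 + 1.53600 + 1.17965 + 0.60398 + 0.23193 + 0.07125 + 0.01824 + 0.004002 + 0.0007684 = 4.645815
B = 0.0007684/4.645815 = 0.0001654

Final: 0.0001654


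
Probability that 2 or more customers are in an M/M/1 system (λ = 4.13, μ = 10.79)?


ρ = 4.13/10.79 = 0.3828
P(N ≥ n) = ρ^n = 0.3828^2 = 0.146507

Final: 0.146507


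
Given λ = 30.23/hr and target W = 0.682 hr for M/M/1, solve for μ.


W = 1/(μ−λ) ⇒ μ − λ = 1/W = 1/0.682 = 1.4663
μ = λ + 1/W = 30.23 + 1.4663 = 31.6963 per hr

Final: 31.6963 /hr


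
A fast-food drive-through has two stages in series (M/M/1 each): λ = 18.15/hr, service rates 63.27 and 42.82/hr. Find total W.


Each node sees arrival rate λ = 18.15/hr (tandem ⇒ throughput preserved).
W₁ = 1/(μ₁−λ) = 1/(63.27−18.15) = 0.02216 hr
W₂ = 1/(μ₂−λ) = 1/(42.82−18.15) = 0.04054 hr
W_total = W₁ + W₂ = 0.02216 + 0.04054 = 0.06270 hr

Final: 0.06270 hr


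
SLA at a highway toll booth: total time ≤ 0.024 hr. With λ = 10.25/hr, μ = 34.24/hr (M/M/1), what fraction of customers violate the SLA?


W ~ Exponential(μ−λ) for M/M/1.
μ − λ = 34.24 − 10.25 = 23.9900
P(W > t) = e^{−(μ−λ)t} = e^{−0.5758} = 0.562277

Final: 0.562277


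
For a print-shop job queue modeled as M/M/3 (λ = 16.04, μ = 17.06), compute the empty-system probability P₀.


a = λ/μ = 16.04/17.06 = 0.9402; ρ = a/c = 0.3134
Σ_{k=0}^{2} a^k/k! (terms k=0..2) = 1.00000 + 0.94021 + 0.44200 = 2.38221
Tail: a^3/(3!(1−ρ)) = 0.83114/(6·0.6866) = 0.20175
P₀ = 1/(2.38221 + 0.20175) = 1/2.58396 = 0.387002

Final: 0.387002


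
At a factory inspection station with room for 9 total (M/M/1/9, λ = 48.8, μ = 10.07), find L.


ρ = 48.8/10.07 = 4.8461
L = ρ[1 − (K+1)ρ^K + Kρ^(K+1)] / [(1−ρ)(1−ρ^(K+1))]
Numerator: 4.8461·(1 − 10·1474053.217411 + 9·7143376.068486) = 240122427.803629
Denominator: (-3.8461)·(-7143375.068486) = 27473973.823482
L = 240122427.803629/27473973.823482 = 8.7400

Final: 8.7400


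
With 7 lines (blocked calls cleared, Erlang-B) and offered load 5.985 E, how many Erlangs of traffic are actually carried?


B(7,5.985) = 0.184078 (Erlang-B)
Carried load = a(1 − B) = 5.985·(1 − 0.184078) = 5.985·0.815922 = 4.8833 E

Final: 4.8833 Erlangs


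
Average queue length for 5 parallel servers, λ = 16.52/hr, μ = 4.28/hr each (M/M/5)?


a = λ/μ = 3.8598; ρ = a/5 = 0.7720
P₀ = 0.016013
Lq = P₀·a^c·ρ / (c!·(1−ρ)²) = 0.016013·856.70513·0.7720/(120·0.05200)
= 1.69713

Final: 1.69713


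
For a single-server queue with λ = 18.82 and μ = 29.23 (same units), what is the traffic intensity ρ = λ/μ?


ρ = λ/μ = 18.82/29.23 = 0.6439

Final: 0.6439


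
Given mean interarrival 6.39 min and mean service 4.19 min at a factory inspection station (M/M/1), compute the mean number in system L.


λ = 60/6.39 = 9.3897 /hr
μ = 60/4.19 = 14.3198 /hr
ρ = λ/μ = 9.3897/14.3198 = 0.6557
L = ρ/(1−ρ) = 0.6557/0.3443 = 1.9045

Final: 1.9045


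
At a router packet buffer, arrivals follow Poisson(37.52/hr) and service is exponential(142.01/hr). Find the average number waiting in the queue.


ρ = 37.52/142.01 = 0.2642
Lq = ρ²/(1−ρ) = 0.06981/0.7358 = 0.09487

Final: 0.09487


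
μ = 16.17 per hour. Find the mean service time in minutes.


Mean service time = 1/μ = 1/16.17 hour = 0.06184 hour
In minutes: 0.06184 × 60 = 3.7106 min

Final: 3.7106 min


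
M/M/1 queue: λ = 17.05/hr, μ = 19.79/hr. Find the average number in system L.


ρ = λ/μ = 17.05/19.79 = 0.8615
L = ρ/(1−ρ) = 0.8615/(1 − 0.8615) = 0.8615/0.1385 = 6.2226

Final: 6.2226


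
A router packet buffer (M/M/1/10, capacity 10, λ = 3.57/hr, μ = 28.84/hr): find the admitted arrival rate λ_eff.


ρ = 0.1238; P_K = (1−ρ)ρ^10/(1−ρ^11) = 7.402e-10
λ_eff = λ(1 − P_K) = 3.57·(1 − 7.402e-10) = 3.57·1.000000 = 3.5700 /hr

Final: 3.5700 /hr


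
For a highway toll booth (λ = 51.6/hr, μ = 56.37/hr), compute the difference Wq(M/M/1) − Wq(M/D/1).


ρ = 51.6/56.37 = 0.9154
Wq(M/M/1) = ρ/(μ−λ) = 0.9154/4.77 = 0.19190 hr
Wq(M/D/1) = ρ/(2(μ−λ)) = 0.09595 hr
Savings = 0.19190 − 0.09595 = 0.09595 hr

Final: 0.09595 hr


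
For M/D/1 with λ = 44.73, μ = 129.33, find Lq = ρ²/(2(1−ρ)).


ρ = 44.73/129.33 = 0.3459
M/D/1: Lq = ρ²/(2(1−ρ)) = 0.1196/(2·0.6541) = 0.09143

Final: 0.09143


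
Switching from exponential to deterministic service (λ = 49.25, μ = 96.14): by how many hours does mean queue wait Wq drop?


ρ = 49.25/96.14 = 0.5123
Wq(M/M/1) = ρ/(μ−λ) = 0.5123/46.89 = 0.01093 hr
Wq(M/D/1) = ρ/(2(μ−λ)) = 0.005463 hr
Savings = 0.01093 − 0.005463 = 0.005463 hr

Final: 0.005463 hr


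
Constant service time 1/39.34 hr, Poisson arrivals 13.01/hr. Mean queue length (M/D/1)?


ρ = 13.01/39.34 = 0.3307
M/D/1: Lq = ρ²/(2(1−ρ)) = 0.1094/(2·0.6693) = 0.08170

Final: 0.08170


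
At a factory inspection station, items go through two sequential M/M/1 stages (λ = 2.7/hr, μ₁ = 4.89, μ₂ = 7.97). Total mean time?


Each node sees arrival rate λ = 2.7/hr (tandem ⇒ throughput preserved).
W₁ = 1/(μ₁−λ) = 1/(4.89−2.7) = 0.45662 hr
W₂ = 1/(μ₂−λ) = 1/(7.97−2.7) = 0.18975 hr
W_total = W₁ + W₂ = 0.45662 + 0.18975 = 0.64637 hr

Final: 0.64637 hr


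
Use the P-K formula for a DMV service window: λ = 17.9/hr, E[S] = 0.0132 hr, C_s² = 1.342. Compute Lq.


ρ = λ·E[S] = 17.9·0.0132 = 0.2363
Lq = ρ²(1+C_s²)/(2(1−ρ)) = 0.05583·(1+1.342)/(2·0.7637)
= 0.05583·2.3420/1.5274 = 0.08560

Final: 0.08560


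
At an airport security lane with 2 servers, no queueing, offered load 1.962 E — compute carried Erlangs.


B(2,1.962) = 0.393868 (Erlang-B)
Carried load = a(1 − B) = 1.962·(1 − 0.393868) = 1.962·0.606132 = 1.1892 E

Final: 1.1892 Erlangs


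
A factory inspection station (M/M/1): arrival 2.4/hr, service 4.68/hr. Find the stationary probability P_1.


ρ = 2.4/4.68 = 0.5128
P_n = (1−ρ)·ρ^n = (1 − 0.5128)·0.5128^1 = 0.4872·0.512821 = 0.249836

Final: 0.249836


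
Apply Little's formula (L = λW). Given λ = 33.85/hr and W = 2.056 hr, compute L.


L = λW = 33.85·2.056 = 69.5956

Final: 69.5956


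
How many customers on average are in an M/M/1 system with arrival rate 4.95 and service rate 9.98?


ρ = λ/μ = 4.95/9.98 = 0.4960
L = ρ/(1−ρ) = 0.4960/(1 − 0.4960) = 0.4960/0.5040 = 0.9841

Final: 0.9841


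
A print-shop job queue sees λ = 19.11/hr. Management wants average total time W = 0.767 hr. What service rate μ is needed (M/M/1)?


W = 1/(μ−λ) ⇒ μ − λ = 1/W = 1/0.767 = 1.3038
μ = λ + 1/W = 19.11 + 1.3038 = 20.4138 per hr

Final: 20.4138 /hr


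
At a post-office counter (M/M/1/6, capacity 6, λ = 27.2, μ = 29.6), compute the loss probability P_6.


ρ = λ/μ = 27.2/29.6 = 0.9189
P_K = (1−ρ)ρ^K/(1−ρ^(K+1)) = (0.08108·0.602092)/(1 − 0.553274)
= 0.048818/0.446726 = 0.109280

Final: 0.109280


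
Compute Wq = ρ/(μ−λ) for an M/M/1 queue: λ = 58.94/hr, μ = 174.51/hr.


ρ = 58.94/174.51 = 0.3377
Wq = ρ/(μ−λ) = 0.3377/(174.51 − 58.94) = 0.3377/115.57 = 0.002922 hr

Final: 0.002922 hr


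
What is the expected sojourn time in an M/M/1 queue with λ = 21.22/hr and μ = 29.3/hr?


W = 1/(μ−λ) = 1/(29.3 − 21.22) = 1/8.08 = 0.1238 hr

Final: 0.1238 hr


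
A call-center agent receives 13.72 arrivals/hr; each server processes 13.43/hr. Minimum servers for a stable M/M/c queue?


Stability requires cμ > λ ⇔ c > λ/μ.
λ/μ = 13.72/13.43 = 1.0216
Minimum integer c = ⌊1.0216⌋ + 1 = 2
Check: 2·13.43 = 26.86 > 13.72, while 1·13.43 = 13.43 ≤ 13.72

Final: 2 servers


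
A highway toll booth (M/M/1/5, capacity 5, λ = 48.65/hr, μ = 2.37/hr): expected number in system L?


ρ = 48.65/2.37 = 20.5274
L = ρ[1 − (K+1)ρ^K + Kρ^(K+1)] / [(1−ρ)(1−ρ^(K+1))]
Numerator: 20.5274·(1 − 6·3644789.849938 + 5·74818154.514554) = 7230211804.691235
Denominator: (-19.5274)·(-74818153.514554) = 1461005968.208246
L = 7230211804.691235/1461005968.208246 = 4.9488

Final: 4.9488


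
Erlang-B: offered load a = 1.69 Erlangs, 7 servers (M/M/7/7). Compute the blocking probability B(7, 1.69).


B(c,a) = (a^c/c!) / Σ_{k=0}^{c} a^k/k!
a^7/7! = 0.007812
Σ terms (k=0..7): 1.00000 + 1.69000 + 1.42805 + 0.80447 + 0.33989 + 0.11488 + 0.03236 + 0.007812 = 5.417459
B = 0.007812/5.417459 = 0.001442

Final: 0.001442


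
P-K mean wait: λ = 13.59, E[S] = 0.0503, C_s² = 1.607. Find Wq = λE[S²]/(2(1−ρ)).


ρ = λ·E[S] = 13.59·0.0503 = 0.6836
E[S²] = E[S]²(1+C_s²) = 0.0503²·(1+1.607) = 0.006596
Wq = λ·E[S²]/(2(1−ρ)) = 13.59·0.006596/(2·0.3164) = 0.14164 hr

Final: 0.14164 hr


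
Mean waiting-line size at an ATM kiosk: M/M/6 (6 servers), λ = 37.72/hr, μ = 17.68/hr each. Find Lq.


a = λ/μ = 2.1335; ρ = a/6 = 0.3556
P₀ = 0.118165
Lq = P₀·a^c·ρ / (c!·(1−ρ)²) = 0.118165·94.30540·0.3556/(720·0.41528)
= 0.01325

Final: 0.01325


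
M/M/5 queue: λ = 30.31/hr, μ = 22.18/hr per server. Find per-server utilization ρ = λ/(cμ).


ρ = λ/(cμ) = 30.31/(5·22.18) = 30.31/110.90 = 0.2733

Final: 0.2733


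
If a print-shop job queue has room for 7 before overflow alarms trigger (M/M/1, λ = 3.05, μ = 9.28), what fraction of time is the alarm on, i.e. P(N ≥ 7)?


ρ = 3.05/9.28 = 0.3287
P(N ≥ n) = ρ^n = 0.3287^7 = 0.0004143

Final: 0.0004143


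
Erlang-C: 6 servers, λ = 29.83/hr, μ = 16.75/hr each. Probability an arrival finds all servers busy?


a = λ/μ = 1.7809; ρ = a/6 = 0.2968
P₀ = 0.168365 (from M/M/c formula)
C(c,a) = [a^c/(c!(1−ρ))]·P₀ = [31.90294/(720·0.7032)]·0.168365
= 0.06301·0.168365 = 0.010609

Final: 0.010609


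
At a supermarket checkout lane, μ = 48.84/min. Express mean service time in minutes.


Mean service time = 1/μ = 1/48.84 minute = 0.02048 minute
In minutes: 0.02048 × 1 = 0.02048 min

Final: 0.02048 min


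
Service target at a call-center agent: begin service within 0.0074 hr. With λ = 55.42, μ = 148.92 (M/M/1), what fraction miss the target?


ρ = 55.42/148.92 = 0.3721
P(Wq > t) = ρ·e^{−(μ−λ)t} = 0.3721·e^{−0.6919}
= 0.3721·0.500624 = 0.186305

Final: 0.186305


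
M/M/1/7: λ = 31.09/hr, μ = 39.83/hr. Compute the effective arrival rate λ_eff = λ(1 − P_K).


ρ = 0.7806; P_K = (1−ρ)ρ^7/(1−ρ^8) = 0.044934
λ_eff = λ(1 − P_K) = 31.09·(1 − 0.044934) = 31.09·0.955066 = 29.6930 /hr

Final: 29.6930 /hr


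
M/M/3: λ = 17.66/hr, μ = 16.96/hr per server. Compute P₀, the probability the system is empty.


a = λ/μ = 17.66/16.96 = 1.0413; ρ = a/c = 0.3471
Σ_{k=0}^{2} a^k/k! (terms k=0..2) = 1.00000 + 1.04127 + 0.54213 = 2.58340
Tail: a^3/(3!(1−ρ)) = 1.12900/(6·0.6529) = 0.28820
P₀ = 1/(2.58340 + 0.28820) = 1/2.87160 = 0.348238

Final: 0.348238


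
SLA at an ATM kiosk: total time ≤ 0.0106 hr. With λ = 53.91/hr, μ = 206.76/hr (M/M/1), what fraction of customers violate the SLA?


W ~ Exponential(μ−λ) for M/M/1.
μ − λ = 206.76 − 53.91 = 152.8500
P(W > t) = e^{−(μ−λ)t} = e^{−1.6202} = 0.197857

Final: 0.197857


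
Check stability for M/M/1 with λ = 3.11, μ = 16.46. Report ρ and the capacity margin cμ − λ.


Total capacity cμ = 1·16.46 = 16.46/hr
ρ = λ/(cμ) = 3.11/16.46 = 0.1889
Stable ⇔ ρ < 1: YES
Spare capacity = cμ − λ = 16.46 − 3.11 = 13.35/hr

Final: ρ = 0.1889; stable; margin = 13.35/hr


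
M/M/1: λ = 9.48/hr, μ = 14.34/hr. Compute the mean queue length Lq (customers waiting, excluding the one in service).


ρ = 9.48/14.34 = 0.6611
Lq = ρ²/(1−ρ) = 0.4370/0.3389 = 1.2895

Final: 1.2895


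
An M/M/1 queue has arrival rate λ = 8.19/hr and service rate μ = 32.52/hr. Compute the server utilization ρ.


ρ = λ/μ = 8.19/32.52 = 0.2518

Final: 0.2518


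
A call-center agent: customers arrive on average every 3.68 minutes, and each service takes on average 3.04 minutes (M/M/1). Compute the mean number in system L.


λ = 60/3.68 = 16.3043 /hr
μ = 60/3.04 = 19.7368 /hr
ρ = λ/μ = 16.3043/19.7368 = 0.8261
L = ρ/(1−ρ) = 0.8261/0.1739 = 4.7500

Final: 4.7500


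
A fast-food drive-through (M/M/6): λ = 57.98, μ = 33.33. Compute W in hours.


a = 1.7396; ρ = 0.2899; P₀ = 0.175485
Lq = P₀·a^c·ρ/(c!(1−ρ)²) = 0.003884
Wq = Lq/λ = 0.003884/57.98 = 0.00006698 hr
W = Wq + 1/μ = 0.00006698 + 0.03000 = 0.03007 hr

Final: 0.03007 hr


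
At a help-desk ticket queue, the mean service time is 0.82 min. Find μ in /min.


μ = 1/(service time) in consistent units.
1 minute = 1 min, so μ = 1/0.82 = 1.2195 per minute

Final: 1.2195 /min


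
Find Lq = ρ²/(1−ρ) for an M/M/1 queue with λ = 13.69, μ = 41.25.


ρ = 13.69/41.25 = 0.3319
Lq = ρ²/(1−ρ) = 0.1101/0.6681 = 0.1649

Final: 0.1649


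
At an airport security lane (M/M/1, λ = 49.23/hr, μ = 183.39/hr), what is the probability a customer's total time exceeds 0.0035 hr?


W ~ Exponential(μ−λ) for M/M/1.
μ − λ = 183.39 − 49.23 = 134.1600
P(W > t) = e^{−(μ−λ)t} = e^{−0.4696} = 0.625277

Final: 0.625277


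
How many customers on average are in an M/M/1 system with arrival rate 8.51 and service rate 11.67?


ρ = λ/μ = 8.51/11.67 = 0.7292
L = ρ/(1−ρ) = 0.7292/(1 − 0.7292) = 0.7292/0.2708 = 2.6930

Final: 2.6930


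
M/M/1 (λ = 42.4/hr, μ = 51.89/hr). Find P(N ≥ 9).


ρ = 42.4/51.89 = 0.8171
P(N ≥ n) = ρ^n = 0.8171^9 = 0.162383

Final: 0.162383


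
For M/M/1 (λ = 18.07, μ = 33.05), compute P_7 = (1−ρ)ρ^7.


ρ = 18.07/33.05 = 0.5467
P_n = (1−ρ)·ρ^n = (1 − 0.5467)·0.5467^7 = 0.4533·0.014605 = 0.006620

Final: 0.006620


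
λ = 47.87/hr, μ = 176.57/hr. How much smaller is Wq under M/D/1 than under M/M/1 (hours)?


ρ = 47.87/176.57 = 0.2711
Wq(M/M/1) = ρ/(μ−λ) = 0.2711/128.70 = 0.002107 hr
Wq(M/D/1) = ρ/(2(μ−λ)) = 0.001053 hr
Savings = 0.002107 − 0.001053 = 0.001053 hr

Final: 0.001053 hr


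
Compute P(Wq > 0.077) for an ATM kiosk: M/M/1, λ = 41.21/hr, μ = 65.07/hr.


ρ = 41.21/65.07 = 0.6333
P(Wq > t) = ρ·e^{−(μ−λ)t} = 0.6333·e^{−1.8372}
= 0.6333·0.159260 = 0.100862

Final: 0.100862


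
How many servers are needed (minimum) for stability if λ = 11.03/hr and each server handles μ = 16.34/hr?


Stability requires cμ > λ ⇔ c > λ/μ.
λ/μ = 11.03/16.34 = 0.6750
Minimum integer c = ⌊0.6750⌋ + 1 = 1
Check: 1·16.34 = 16.34 > 11.03, while 0·16.34 = 0.00 ≤ 11.03

Final: 1 servers


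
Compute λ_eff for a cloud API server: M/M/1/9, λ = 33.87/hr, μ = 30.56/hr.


ρ = 1.1083; P_K = (1−ρ)ρ^9/(1−ρ^10) = 0.152124
λ_eff = λ(1 − P_K) = 33.87·(1 − 0.152124) = 33.87·0.847876 = 28.7176 /hr

Final: 28.7176 /hr


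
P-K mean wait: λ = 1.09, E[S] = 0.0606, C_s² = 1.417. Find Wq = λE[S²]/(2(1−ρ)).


ρ = λ·E[S] = 1.09·0.0606 = 0.06605
E[S²] = E[S]²(1+C_s²) = 0.0606²·(1+1.417) = 0.008876
Wq = λ·E[S²]/(2(1−ρ)) = 1.09·0.008876/(2·0.9339) = 0.005180 hr

Final: 0.005180 hr


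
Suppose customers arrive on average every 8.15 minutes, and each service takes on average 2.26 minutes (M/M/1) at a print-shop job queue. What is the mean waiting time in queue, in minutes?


λ = 60/8.15 = 7.3620 /hr
μ = 60/2.26 = 26.5487 /hr
ρ = λ/μ = 7.3620/26.5487 = 0.2773
Wq = ρ/(μ−λ) = 0.2773/(26.5487−7.3620) = 0.01445 hr
In minutes: 0.01445·60 = 0.8672 min

Final: 0.8672 min


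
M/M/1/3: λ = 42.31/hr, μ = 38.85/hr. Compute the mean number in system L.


ρ = 42.31/38.85 = 1.0891
L = ρ[1 − (K+1)ρ^K + Kρ^(K+1)] / [(1−ρ)(1−ρ^(K+1))]
Numerator: 1.0891·(1 − 4·1.291683 + 3·1.406721) = 0.058189
Denominator: (-0.08906)·(-0.406721) = 0.036223
L = 0.058189/0.036223 = 1.6064

Final: 1.6064


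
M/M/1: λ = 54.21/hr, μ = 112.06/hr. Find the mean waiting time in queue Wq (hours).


ρ = 54.21/112.06 = 0.4838
Wq = ρ/(μ−λ) = 0.4838/(112.06 − 54.21) = 0.4838/57.85 = 0.008362 hr

Final: 0.008362 hr


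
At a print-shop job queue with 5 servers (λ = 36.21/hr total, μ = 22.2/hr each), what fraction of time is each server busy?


ρ = λ/(cμ) = 36.21/(5·22.2) = 36.21/111.00 = 0.3262

Final: 0.3262


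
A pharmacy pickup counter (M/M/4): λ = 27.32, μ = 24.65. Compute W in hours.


a = 1.1083; ρ = 0.2771; P₀ = 0.329341
Lq = P₀·a^c·ρ/(c!(1−ρ)²) = 0.01098
Wq = Lq/λ = 0.01098/27.32 = 0.0004018 hr
W = Wq + 1/μ = 0.0004018 + 0.04057 = 0.04097 hr

Final: 0.04097 hr


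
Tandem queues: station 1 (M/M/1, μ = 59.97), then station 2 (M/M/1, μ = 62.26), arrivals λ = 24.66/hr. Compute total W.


Each node sees arrival rate λ = 24.66/hr (tandem ⇒ throughput preserved).
W₁ = 1/(μ₁−λ) = 1/(59.97−24.66) = 0.02832 hr
W₂ = 1/(μ₂−λ) = 1/(62.26−24.66) = 0.02660 hr
W_total = W₁ + W₂ = 0.02832 + 0.02660 = 0.05492 hr

Final: 0.05492 hr


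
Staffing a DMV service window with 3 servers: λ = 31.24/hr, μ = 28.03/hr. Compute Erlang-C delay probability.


a = λ/μ = 1.1145; ρ = a/3 = 0.3715
P₀ = 0.322298 (from M/M/c formula)
C(c,a) = [a^c/(c!(1−ρ))]·P₀ = [1.38441/(6·0.6285)]·0.322298
= 0.36712·0.322298 = 0.118323

Final: 0.118323


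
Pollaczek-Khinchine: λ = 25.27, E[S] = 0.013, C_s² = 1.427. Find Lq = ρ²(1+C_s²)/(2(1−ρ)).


ρ = λ·E[S] = 25.27·0.013 = 0.3285
Lq = ρ²(1+C_s²)/(2(1−ρ)) = 0.1079·(1+1.427)/(2·0.6715)
= 0.1079·2.4270/1.3430 = 0.19503

Final: 0.19503


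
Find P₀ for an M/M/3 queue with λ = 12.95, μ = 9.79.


a = λ/μ = 12.95/9.79 = 1.3228; ρ = a/c = 0.4409
Σ_{k=0}^{2} a^k/k! (terms k=0..2) = 1.00000 + 1.32278 + 0.87487 = 3.19765
Tail: a^3/(3!(1−ρ)) = 2.31452/(6·0.5591) = 0.68999
P₀ = 1/(3.19765 + 0.68999) = 1/3.88764 = 0.257226

Final: 0.257226


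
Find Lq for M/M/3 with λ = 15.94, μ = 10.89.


a = λ/μ = 1.4637; ρ = a/3 = 0.4879
P₀ = 0.219508
Lq = P₀·a^c·ρ / (c!·(1−ρ)²) = 0.219508·3.13604·0.4879/(6·0.26224)
= 0.21346

Final: 0.21346


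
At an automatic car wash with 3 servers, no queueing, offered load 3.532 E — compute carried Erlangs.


B(3,3.532) = 0.405431 (Erlang-B)
Carried load = a(1 − B) = 3.532·(1 − 0.405431) = 3.532·0.594569 = 2.1000 E

Final: 2.1000 Erlangs


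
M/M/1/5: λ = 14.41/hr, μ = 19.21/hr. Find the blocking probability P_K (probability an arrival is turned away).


ρ = λ/μ = 14.41/19.21 = 0.7501
P_K = (1−ρ)ρ^K/(1−ρ^(K+1)) = (0.2499·0.237511)/(1 − 0.178164)
= 0.059347/0.821836 = 0.072212

Final: 0.072212


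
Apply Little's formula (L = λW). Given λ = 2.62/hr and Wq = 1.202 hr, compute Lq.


Lq = λWq = 2.62·1.202 = 3.1492

Final: 3.1492


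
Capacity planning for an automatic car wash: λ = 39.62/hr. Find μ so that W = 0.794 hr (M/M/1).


W = 1/(μ−λ) ⇒ μ − λ = 1/W = 1/0.794 = 1.2594
μ = λ + 1/W = 39.62 + 1.2594 = 40.8794 per hr

Final: 40.8794 /hr


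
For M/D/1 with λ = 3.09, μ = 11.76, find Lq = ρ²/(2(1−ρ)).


ρ = 3.09/11.76 = 0.2628
M/D/1: Lq = ρ²/(2(1−ρ)) = 0.06904/(2·0.7372) = 0.04682

Final: 0.04682


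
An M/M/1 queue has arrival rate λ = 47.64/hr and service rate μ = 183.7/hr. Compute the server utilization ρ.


ρ = λ/μ = 47.64/183.7 = 0.2593

Final: 0.2593


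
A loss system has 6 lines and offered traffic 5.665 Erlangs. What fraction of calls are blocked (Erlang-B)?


B(c,a) = (a^c/c!) / Σ_{k=0}^{c} a^k/k!
a^6/6! = 45.905740
Σ terms (k=0..6): 1.00000 + 5.66500 + 16.04611 + 30.30041 + 42.91295 + 48.62038 + 45.90574 = 190.450593
B = 45.905740/190.450593 = 0.241038

Final: 0.241038


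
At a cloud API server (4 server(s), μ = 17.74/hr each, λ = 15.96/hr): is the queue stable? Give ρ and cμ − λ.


Total capacity cμ = 4·17.74 = 70.96/hr
ρ = λ/(cμ) = 15.96/70.96 = 0.2249
Stable ⇔ ρ < 1: YES
Spare capacity = cμ − λ = 70.96 − 15.96 = 55.00/hr

Final: ρ = 0.2249; stable; margin = 55.00/hr


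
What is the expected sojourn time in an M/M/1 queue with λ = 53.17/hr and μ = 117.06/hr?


W = 1/(μ−λ) = 1/(117.06 − 53.17) = 1/63.89 = 0.01565 hr

Final: 0.01565 hr


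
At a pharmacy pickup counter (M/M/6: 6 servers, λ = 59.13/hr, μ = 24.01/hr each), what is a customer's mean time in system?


a = 2.4627; ρ = 0.4105; P₀ = 0.084761
Lq = P₀·a^c·ρ/(c!(1−ρ)²) = 0.03102
Wq = Lq/λ = 0.03102/59.13 = 0.0005245 hr
W = Wq + 1/μ = 0.0005245 + 0.04165 = 0.04217 hr

Final: 0.04217 hr


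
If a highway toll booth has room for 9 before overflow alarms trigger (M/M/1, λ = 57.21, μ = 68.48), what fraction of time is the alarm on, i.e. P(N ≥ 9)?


ρ = 57.21/68.48 = 0.8354
P(N ≥ n) = ρ^n = 0.8354^9 = 0.198232

Final: 0.198232


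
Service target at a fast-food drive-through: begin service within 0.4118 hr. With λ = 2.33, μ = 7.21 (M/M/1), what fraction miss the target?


ρ = 2.33/7.21 = 0.3232
P(Wq > t) = ρ·e^{−(μ−λ)t} = 0.3232·e^{−2.0096}
= 0.3232·0.134044 = 0.043318

Final: 0.043318


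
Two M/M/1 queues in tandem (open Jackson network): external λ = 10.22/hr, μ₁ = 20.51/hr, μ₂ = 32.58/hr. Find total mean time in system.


Each node sees arrival rate λ = 10.22/hr (tandem ⇒ throughput preserved).
W₁ = 1/(μ₁−λ) = 1/(20.51−10.22) = 0.09718 hr
W₂ = 1/(μ₂−λ) = 1/(32.58−10.22) = 0.04472 hr
W_total = W₁ + W₂ = 0.09718 + 0.04472 = 0.14190 hr

Final: 0.14190 hr


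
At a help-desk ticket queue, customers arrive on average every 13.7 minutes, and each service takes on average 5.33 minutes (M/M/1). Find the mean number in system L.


λ = 60/13.7 = 4.3796 /hr
μ = 60/5.33 = 11.2570 /hr
ρ = λ/μ = 4.3796/11.2570 = 0.3891
L = ρ/(1−ρ) = 0.3891/0.6109 = 0.6368

Final: 0.6368


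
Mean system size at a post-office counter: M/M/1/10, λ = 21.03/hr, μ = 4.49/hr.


ρ = 21.03/4.49 = 4.6837
L = ρ[1 − (K+1)ρ^K + Kρ^(K+1)] / [(1−ρ)(1−ρ^(K+1))]
Numerator: 4.6837·(1 − 11·5080767.443016 + 10·23797002.077202) = 852823079.125290
Denominator: (-3.6837)·(-23797001.077202) = 87662003.968133
L = 852823079.125290/87662003.968133 = 9.7285

Final: 9.7285


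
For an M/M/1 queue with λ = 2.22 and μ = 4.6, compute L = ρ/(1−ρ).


ρ = λ/μ = 2.22/4.6 = 0.4826
L = ρ/(1−ρ) = 0.4826/(1 − 0.4826) = 0.4826/0.5174 = 0.9328

Final: 0.9328


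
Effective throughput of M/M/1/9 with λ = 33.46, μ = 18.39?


ρ = 1.8195; P_K = (1−ρ)ρ^9/(1−ρ^10) = 0.451524
λ_eff = λ(1 − P_K) = 33.46·(1 − 0.451524) = 33.46·0.548476 = 18.3520 /hr

Final: 18.3520 /hr


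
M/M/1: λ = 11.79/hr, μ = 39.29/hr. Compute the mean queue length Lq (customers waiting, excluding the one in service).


ρ = 11.79/39.29 = 0.3001
Lq = ρ²/(1−ρ) = 0.09005/0.6999 = 0.1287

Final: 0.1287


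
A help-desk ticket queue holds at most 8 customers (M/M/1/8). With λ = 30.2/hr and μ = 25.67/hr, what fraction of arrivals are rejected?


ρ = λ/μ = 30.2/25.67 = 1.1765
P_K = (1−ρ)ρ^K/(1−ρ^(K+1)) = (-0.1765·3.669852)/(1 − 4.317473)
= -0.647621/-3.317473 = 0.195215

Final: 0.195215


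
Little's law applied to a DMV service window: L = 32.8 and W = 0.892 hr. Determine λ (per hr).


λ = L/W = 32.8/0.892 = 36.7713 /hr

Final: 36.7713 /hr


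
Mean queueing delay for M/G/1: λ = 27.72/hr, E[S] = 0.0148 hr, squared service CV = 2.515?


ρ = λ·E[S] = 27.72·0.0148 = 0.4103
E[S²] = E[S]²(1+C_s²) = 0.0148²·(1+2.515) = 0.0007699
Wq = λ·E[S²]/(2(1−ρ)) = 27.72·0.0007699/(2·0.5897) = 0.01809 hr

Final: 0.01809 hr


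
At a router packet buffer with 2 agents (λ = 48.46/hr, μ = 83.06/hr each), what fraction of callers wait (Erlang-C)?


a = λ/μ = 0.5834; ρ = a/2 = 0.2917
P₀ = 0.548327 (from M/M/c formula)
C(c,a) = [a^c/(c!(1−ρ))]·P₀ = [0.34039/(2·0.7083)]·0.548327
= 0.24030·0.548327 = 0.131761

Final: 0.131761


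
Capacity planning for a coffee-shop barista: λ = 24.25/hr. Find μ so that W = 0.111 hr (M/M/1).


W = 1/(μ−λ) ⇒ μ − λ = 1/W = 1/0.111 = 9.0090
μ = λ + 1/W = 24.25 + 9.0090 = 33.2590 per hr

Final: 33.2590 /hr


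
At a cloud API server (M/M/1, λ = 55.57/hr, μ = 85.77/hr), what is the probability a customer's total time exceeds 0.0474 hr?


W ~ Exponential(μ−λ) for M/M/1.
μ − λ = 85.77 − 55.57 = 30.2000
P(W > t) = e^{−(μ−λ)t} = e^{−1.4315} = 0.238955

Final: 0.238955


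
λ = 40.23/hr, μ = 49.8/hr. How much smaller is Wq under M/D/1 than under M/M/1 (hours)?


ρ = 40.23/49.8 = 0.8078
Wq(M/M/1) = ρ/(μ−λ) = 0.8078/9.57 = 0.08441 hr
Wq(M/D/1) = ρ/(2(μ−λ)) = 0.04221 hr
Savings = 0.08441 − 0.04221 = 0.04221 hr

Final: 0.04221 hr


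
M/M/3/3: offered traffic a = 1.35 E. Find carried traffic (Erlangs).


B(3,1.35) = 0.111694 (Erlang-B)
Carried load = a(1 − B) = 1.35·(1 − 0.111694) = 1.35·0.888306 = 1.1992 E

Final: 1.1992 Erlangs
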